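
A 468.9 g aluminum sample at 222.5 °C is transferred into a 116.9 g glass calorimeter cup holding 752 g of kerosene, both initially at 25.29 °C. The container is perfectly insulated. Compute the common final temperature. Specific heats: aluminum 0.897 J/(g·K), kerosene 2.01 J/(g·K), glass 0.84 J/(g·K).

T_f ≈ 66.1 °C

Conservation of energy gives ΣQ = 0:
468.9×0.897×(T − 222.5) + 752×2.01×(T − 25.29) + 116.9×0.84×(T − 25.29) = 0
2030.3 T = 134294
T ≈ 66.14 °C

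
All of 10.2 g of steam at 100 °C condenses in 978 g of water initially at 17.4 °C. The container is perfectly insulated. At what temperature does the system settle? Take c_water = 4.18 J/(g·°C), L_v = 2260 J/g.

T_f ≈ 23.8 °C

Let T be the final temperature. ΣQ_i = 0:
condense steam: −10.2×2260 = −23052
  condensate cools 100→T: 10.2×4.18×(T − 100) = 42.64(T − 100)
  original water: 4088(T − 17.4)
4130.7 T = 23052 + 4263.6 + 71132 = 98447
T ≈ 23.83 °C, under the boiling point, so the assumption holds.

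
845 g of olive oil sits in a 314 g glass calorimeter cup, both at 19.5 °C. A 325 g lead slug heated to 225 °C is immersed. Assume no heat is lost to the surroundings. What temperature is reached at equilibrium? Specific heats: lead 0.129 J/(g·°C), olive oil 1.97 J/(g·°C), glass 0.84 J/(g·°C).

T_f ≈ 23.9 °C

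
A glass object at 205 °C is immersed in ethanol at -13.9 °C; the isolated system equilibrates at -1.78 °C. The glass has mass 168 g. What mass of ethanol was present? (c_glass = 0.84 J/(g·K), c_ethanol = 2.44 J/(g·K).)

m ≈ 987 g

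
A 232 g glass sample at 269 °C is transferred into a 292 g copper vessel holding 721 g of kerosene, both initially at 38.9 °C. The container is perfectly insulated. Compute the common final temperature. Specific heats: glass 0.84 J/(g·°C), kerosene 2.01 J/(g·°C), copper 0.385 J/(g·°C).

T_f ≈ 64.4 °C

With ΣQ=0 the equilibrium temperature is the m·c-weighted mean:
T_f = (194.88*269 + 1449.2*38.9 + 112.42*38.9) / (194.88 + 1449.2 + 112.42)
    = 113170 / 1756.5 ≈ 64.43 °C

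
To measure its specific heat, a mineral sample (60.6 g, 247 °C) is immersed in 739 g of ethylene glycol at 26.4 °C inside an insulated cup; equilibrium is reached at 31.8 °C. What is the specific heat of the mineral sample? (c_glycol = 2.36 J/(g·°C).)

Setting the total heat transfer to zero:
60.6×c×(31.8 − 247) + 739×2.36×(31.8 − 26.4) = 0
-13041 c = -9417.8
c = -9417.8/-13041 ≈ 0.7222 J/(g·°C)

c ≈ 0.722 J/(g·°C)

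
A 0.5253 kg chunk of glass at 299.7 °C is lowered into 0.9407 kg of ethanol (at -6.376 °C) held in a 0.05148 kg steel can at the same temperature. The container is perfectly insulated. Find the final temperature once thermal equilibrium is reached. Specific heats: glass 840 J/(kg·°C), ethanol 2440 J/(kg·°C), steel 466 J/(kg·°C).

Setting the total heat transfer to zero:
0.5253*840*(T − 299.7) + 0.9407*2440*(T − (-6.376)) + 0.05148*466*(T − (-6.376)) = 0
441.25(T − 299.7) + 2295.3(T − (-6.376)) + 23.99(T − (-6.376)) = 0
2760.5 T = 117455
T ≈ 42.55 °C

T_f ≈ 42.5 °C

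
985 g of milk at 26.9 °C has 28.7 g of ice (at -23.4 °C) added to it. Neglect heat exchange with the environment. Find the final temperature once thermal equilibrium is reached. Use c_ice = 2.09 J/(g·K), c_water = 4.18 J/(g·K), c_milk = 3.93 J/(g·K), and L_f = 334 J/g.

Energy balance with sensible and latent terms:
warm ice to 0 °C: 28.7·2.09·(0 − (-23.4)) = 1403.6; latent heat to melt: 28.7·334 = 9585.8; meltwater 0→T: 28.7·4.18·T = 119.97 T; milk: 3871.1(T − 26.9)
3991 T = 104131 − 10989 = 93142
T ≈ 23.34 °C. Since T > 0 °C, the all-ice-melts assumption holds.

T_f ≈ 23.3 °C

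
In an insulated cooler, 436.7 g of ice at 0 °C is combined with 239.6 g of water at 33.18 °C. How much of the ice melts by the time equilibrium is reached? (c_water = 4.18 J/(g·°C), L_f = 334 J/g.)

Cooling the water to 0 °C releases 239.6×4.18×33.18 = 33231 J.
Melting all 436.7 g of ice would need 436.7×334 = 145858 J.
Since 33231 < 145858 J, not all the ice melts; equilibrium is at 0 °C.
Mass melted = 33231/334 ≈ 99.49 g.

m_melted ≈ 99.5 g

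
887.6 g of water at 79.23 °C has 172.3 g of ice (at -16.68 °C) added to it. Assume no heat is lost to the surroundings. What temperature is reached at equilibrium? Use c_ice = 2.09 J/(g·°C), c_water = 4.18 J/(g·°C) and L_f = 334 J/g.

Let T be the final temperature. ΣQ_i = 0:
ice -16.68→0 °C: 172.3·2.09·16.68 = 6006.6; latent heat to melt: 172.3·334 = 57548; warm the meltwater: 720.21 T; water cools: 887.6·4.18·(T − 79.23) = 3710.2(T − 79.23)
4430.4 T = 293957 − 63555 = 230402
T ≈ 52.00 °C — above 0 °C, consistent with complete melting.

T_f ≈ 52.0 °C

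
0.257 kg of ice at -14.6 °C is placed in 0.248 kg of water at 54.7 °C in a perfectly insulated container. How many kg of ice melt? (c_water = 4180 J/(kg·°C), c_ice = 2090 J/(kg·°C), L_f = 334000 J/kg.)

m_melted ≈ 0.146 kg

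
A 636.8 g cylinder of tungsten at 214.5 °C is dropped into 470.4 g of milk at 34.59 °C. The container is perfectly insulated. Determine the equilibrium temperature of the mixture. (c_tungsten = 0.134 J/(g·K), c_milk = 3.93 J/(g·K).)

Energy conservation, ΣQ = 0:
636.8·0.134·(T − 214.5) + 470.4·3.93·(T − 34.59) = 0
85.33(T − 214.5) + 1848.7(T − 34.59) = 0
1934 T = 82249
T = 82249/1934 ≈ 42.53 °C

T_f ≈ 42.5 °C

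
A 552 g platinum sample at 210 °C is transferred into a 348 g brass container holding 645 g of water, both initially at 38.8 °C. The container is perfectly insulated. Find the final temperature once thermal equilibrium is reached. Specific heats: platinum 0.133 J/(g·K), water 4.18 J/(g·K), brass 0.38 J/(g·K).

T_f ≈ 43.1 °C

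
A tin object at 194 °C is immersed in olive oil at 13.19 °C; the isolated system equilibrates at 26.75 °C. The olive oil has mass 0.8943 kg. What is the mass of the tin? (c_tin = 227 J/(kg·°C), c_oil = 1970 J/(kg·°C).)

m ≈ 0.629 kg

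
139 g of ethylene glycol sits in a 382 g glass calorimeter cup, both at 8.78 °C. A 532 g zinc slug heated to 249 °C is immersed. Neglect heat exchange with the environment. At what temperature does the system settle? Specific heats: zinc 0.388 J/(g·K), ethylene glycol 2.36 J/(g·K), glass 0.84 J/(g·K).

Net heat exchanged in the isolated system is zero:
532·0.388·(T − 249) + 139·2.36·(T − 8.78) + 382·0.84·(T − 8.78) = 0
206.42(T − 249) + 328.04(T − 8.78) + 320.88(T − 8.78) = 0
855.34 T = 57095
T ≈ 66.75 °C

T_f ≈ 66.8 °C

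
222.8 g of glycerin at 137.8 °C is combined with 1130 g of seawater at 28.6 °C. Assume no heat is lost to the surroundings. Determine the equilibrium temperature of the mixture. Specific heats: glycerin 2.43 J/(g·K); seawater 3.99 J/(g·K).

T_f ≈ 40.3 °C

With ΣQ=0 the equilibrium temperature is the m·c-weighted mean:
T_f = (541.4×137.8 + 4508.7×28.6) / (541.4 + 4508.7)
    = 203554 / 5050.1 ≈ 40.31 °C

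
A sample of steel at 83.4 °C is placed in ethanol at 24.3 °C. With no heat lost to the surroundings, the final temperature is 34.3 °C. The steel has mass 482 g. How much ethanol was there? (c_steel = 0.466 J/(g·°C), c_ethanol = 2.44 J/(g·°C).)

Taking heat into each body as positive, Σ m c ΔT = 0:
482×0.466×(34.3 − 83.4) + m×2.44×(34.3 − 24.3) = 0
24.4 m = 11028
m = 11028/24.4 ≈ 452 g

m ≈ 452 g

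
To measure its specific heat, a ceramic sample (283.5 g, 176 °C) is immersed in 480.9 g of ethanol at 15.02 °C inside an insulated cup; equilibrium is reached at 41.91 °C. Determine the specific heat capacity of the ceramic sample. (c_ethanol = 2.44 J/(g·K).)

c ≈ 0.83 J/(g·K)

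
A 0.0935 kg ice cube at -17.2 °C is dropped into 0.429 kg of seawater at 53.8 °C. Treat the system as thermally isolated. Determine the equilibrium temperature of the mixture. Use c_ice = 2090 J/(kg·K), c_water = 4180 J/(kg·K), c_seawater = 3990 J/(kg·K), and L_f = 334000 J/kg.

Sum of m c ΔT and latent-heat terms is zero:
warm ice to 0 °C: 0.0935×2090×(0 − (-17.2)) = 3361.1
  latent heat to melt: 0.0935×334000 = 31229
  warm the meltwater: 390.83 T
  seawater cools: 0.429×3990×(T − 53.8) = 1711.7(T − 53.8)
2102.5 T = 92090 − 34590 = 57500
T ≈ 27.35 °C. Since T > 0 °C, the all-ice-melts assumption holds.

T_f ≈ 27.3 °C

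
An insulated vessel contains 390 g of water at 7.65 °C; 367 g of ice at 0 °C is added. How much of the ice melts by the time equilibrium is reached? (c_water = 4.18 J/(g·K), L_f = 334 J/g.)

m_melted ≈ 37.3 g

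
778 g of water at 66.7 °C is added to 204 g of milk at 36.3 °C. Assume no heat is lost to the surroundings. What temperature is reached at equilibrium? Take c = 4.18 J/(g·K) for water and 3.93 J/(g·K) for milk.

Conservation of energy gives ΣQ = 0:
778·4.18·(T − 66.7) + 204·3.93·(T − 36.3) = 0
4053.8 T = 246014
T ≈ 60.69 °C

T_f ≈ 60.7 °C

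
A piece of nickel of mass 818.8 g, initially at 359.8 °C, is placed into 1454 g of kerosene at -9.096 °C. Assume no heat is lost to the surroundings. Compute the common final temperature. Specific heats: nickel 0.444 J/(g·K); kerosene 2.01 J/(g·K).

T_f ≈ 31.7 °C

Taking heat into each body as positive, Σ m c ΔT = 0:
818.8·0.444·(T − 359.8) + 1454·2.01·(T − (-9.096)) = 0
(363.55 + 2922.5) T = 363.55·359.8 + 2922.5·(-9.096)
T ≈ 31.72 °C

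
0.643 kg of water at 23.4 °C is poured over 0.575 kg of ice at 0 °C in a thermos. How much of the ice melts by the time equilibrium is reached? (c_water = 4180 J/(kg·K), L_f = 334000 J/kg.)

m_melted ≈ 0.188 kg

Heat available from the water dropping to 0 °C: 0.643·4180·23.4 = 62893 J.
To melt every bit of ice: 0.575·334000 = 192050 J.
That's not enough to melt it all — equilibrium is at 0 °C with ice remaining.
Mass melted = 62893/334000 ≈ 0.1883 kg.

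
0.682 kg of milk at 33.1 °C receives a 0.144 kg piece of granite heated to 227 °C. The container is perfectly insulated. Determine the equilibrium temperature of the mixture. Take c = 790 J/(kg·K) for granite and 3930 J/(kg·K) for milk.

Net heat exchanged in the isolated system is zero:
0.144*790*(T − 227) + 0.682*3930*(T − 33.1) = 0
2794 T = 114540
T = 114540 / 2794 = 41 °C

T_f ≈ 41.0 °C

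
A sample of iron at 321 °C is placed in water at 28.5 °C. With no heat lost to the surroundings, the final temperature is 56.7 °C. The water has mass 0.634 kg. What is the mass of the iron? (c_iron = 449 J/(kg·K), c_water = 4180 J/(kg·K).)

|Q_iron| = |Q_water|:
m×449×(321 − 56.7) = 0.634×4180×(56.7 − 28.5)
118671 m = 74733  ⇒  m ≈ 0.6298 kg

m ≈ 0.63 kg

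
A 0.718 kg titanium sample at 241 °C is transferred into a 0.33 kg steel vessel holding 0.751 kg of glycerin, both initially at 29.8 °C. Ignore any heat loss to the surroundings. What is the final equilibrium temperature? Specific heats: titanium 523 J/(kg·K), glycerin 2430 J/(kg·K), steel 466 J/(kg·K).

T_f ≈ 63.5 °C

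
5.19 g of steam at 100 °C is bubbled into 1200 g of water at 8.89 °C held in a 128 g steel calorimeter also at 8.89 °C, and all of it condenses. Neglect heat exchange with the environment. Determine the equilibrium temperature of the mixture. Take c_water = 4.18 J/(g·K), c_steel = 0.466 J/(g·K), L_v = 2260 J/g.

T_f ≈ 11.6 °C

Energy balance with sensible and latent terms:
steam→water at 100 °C releases m L_v = 5.19·2260 = 11729; condensed water 100 °C→T: 21.69(T − 100); water warms: 1200·4.18·(T − 8.89) = 5016(T − 8.89); steel cup: 128·0.466·(T − 8.89) = 59.65(T − 8.89)
5097.3 T = 11729 + 2169.4 + 45123 = 59021
T ≈ 11.58 °C — below 100 °C, confirming all the steam condensed.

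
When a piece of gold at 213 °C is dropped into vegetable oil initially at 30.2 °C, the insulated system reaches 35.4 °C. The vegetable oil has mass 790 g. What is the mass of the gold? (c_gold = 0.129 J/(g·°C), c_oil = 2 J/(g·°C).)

|Q_gold| = |Q_oil|:
m·0.129·(213 − 35.4) = 790·2·(35.4 − 30.2)
22.91 m = 8216  ⇒  m ≈ 358.6 g

m ≈ 359 g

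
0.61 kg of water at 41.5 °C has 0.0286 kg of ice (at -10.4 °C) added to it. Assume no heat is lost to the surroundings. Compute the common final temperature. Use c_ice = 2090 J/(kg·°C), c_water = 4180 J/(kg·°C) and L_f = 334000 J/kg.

Sum of m c ΔT and latent-heat terms is zero:
warm ice to 0 °C: 0.0286·2090·(0 − (-10.4)) = 621.65
  melt ice: 0.0286·334000 = 9552.4
  warm the meltwater: 119.55 T
  water cools: 0.61·4180·(T − 41.5) = 2549.8(T − 41.5)
2669.3 T = 105817 − 10174 = 95643
T ≈ 35.83 °C (positive, so assuming full melt was valid).

T_f ≈ 35.8 °C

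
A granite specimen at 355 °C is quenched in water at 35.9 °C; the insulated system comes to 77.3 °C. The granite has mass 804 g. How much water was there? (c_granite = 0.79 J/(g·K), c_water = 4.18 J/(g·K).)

m ≈ 1020 g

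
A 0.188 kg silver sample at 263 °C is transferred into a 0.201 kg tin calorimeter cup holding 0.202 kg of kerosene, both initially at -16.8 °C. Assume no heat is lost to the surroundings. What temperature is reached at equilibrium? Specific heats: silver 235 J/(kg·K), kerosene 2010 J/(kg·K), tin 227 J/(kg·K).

T_f is the heat-capacity-weighted average of the initial temperatures:
T_f = (44.18·263 + 406.02·(-16.8) + 45.63·(-16.8)) / (44.18 + 406.02 + 45.63)
    = 4031.7 / 495.83 ≈ 8.13 °C

T_f ≈ 8.1 °C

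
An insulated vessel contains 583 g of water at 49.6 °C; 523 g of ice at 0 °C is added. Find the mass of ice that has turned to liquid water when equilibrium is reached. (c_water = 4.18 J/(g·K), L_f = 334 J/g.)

m_melted ≈ 362 g

Heat available from the water dropping to 0 °C: 583·4.18·49.6 = 120872 J.
Fully melting the ice requires m_ice L_f = 523·334 = 174682 J.
That's not enough to melt it all — equilibrium is at 0 °C with ice remaining.
m_melted·334 = 120872  ⇒  m_melted ≈ 361.9 g.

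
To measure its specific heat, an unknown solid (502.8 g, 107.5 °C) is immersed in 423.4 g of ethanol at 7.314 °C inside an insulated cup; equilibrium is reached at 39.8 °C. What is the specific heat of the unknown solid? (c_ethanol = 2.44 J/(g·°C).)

c ≈ 0.986 J/(g·°C)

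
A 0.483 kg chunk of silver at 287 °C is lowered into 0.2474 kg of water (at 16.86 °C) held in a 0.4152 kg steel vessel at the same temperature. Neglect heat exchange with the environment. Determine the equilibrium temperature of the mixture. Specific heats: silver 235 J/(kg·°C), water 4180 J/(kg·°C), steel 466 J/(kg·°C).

T_f ≈ 39.7 °C

T_f = Σ m_i c_i T_i / Σ m_i c_i:
T_f = (113.5*287 + 1034.1*16.86 + 193.48*16.86) / (113.5 + 1034.1 + 193.48)
    = 53274 / 1341.1 ≈ 39.72 °C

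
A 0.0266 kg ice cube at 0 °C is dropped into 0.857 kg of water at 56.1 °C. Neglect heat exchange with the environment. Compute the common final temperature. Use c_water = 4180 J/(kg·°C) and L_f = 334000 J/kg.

T_f ≈ 52.0 °C

Energy conservation, ΣQ = 0:
latent heat to melt: 0.0266·334000 = 8884.4; meltwater 0→T: 0.0266·4180·T = 111.19 T; water: 3582.3(T − 56.1)
3693.4 T = 200965 − 8884.4 = 192080
T ≈ 52.01 °C. Since T > 0 °C, the all-ice-melts assumption holds.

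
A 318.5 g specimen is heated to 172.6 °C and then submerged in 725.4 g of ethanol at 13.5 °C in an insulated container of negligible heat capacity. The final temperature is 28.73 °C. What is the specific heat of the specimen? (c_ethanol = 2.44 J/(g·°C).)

Taking heat into each body as positive, Σ m c ΔT = 0:
318.5·c·(28.73 − 172.6) + 725.4·2.44·(28.73 − 13.5) = 0
-45823 c = -26957
c = -26957/-45823 ≈ 0.5883 J/(g·°C)

c ≈ 0.588 J/(g·°C)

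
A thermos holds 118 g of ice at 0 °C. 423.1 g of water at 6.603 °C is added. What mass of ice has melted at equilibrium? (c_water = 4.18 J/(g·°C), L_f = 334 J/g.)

Water can give up m c ΔT = 423.1·4.18·6.603 = 11678 J before reaching 0 °C.
Melting all 118 g of ice would need 118·334 = 39412 J.
Since 11678 < 39412 J, not all the ice melts; equilibrium is at 0 °C.
m_melt = 11678 / L_f = 34.96 g.

m_melted ≈ 35 g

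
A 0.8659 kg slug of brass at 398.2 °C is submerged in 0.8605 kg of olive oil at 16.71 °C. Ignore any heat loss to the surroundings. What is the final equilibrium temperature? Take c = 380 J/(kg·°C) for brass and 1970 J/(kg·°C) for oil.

T_f ≈ 78.7 °C

Let T be the final temperature. ΣQ_i = 0:
0.8659*380*(T − 398.2) + 0.8605*1970*(T − 16.71) = 0
329.04(T − 398.2) + 1695.2(T − 16.71) = 0
(329.04 + 1695.2) T = 329.04*398.2 + 1695.2*16.71
T = 159351/2024.2 ≈ 78.72 °C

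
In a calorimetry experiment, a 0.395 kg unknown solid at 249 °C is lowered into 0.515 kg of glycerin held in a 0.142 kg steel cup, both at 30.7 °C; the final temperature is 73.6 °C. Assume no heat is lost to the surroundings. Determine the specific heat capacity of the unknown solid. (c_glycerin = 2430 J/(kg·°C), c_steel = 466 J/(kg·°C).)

Let T be the final temperature. ΣQ_i = 0:
0.395·c·(73.6 − 249) + 0.515·2430·(73.6 − 30.7) + 0.142·466·(73.6 − 30.7) = 0
-69.28 c = -56526
c = -56526/-69.28 ≈ 815.9 J/(kg·°C)

c ≈ 816 J/(kg·°C)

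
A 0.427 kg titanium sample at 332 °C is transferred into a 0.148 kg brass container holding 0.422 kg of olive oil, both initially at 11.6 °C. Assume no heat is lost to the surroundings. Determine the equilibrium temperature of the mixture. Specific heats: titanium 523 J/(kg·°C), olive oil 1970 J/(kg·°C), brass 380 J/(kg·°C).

T_f ≈ 76.0 °C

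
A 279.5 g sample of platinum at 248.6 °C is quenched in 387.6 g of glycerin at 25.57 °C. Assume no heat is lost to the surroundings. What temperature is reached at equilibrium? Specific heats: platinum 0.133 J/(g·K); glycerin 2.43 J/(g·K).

With ΣQ=0 the equilibrium temperature is the m·c-weighted mean:
T_f = (37.17×248.6 + 941.87×25.57) / (37.17 + 941.87)
    = 33325 / 979.04 ≈ 34.04 °C

T_f ≈ 34.0 °C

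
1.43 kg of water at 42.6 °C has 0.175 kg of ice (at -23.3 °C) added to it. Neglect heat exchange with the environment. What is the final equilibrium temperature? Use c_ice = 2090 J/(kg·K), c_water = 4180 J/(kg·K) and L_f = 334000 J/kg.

Setting the total heat transfer to zero:
ice -23.3→0 °C: 0.175·2090·23.3 = 8522; fusion: m_ice L_f = 0.175·334000 = 58450; warm the meltwater: 731.5 T; water cools: 1.43·4180·(T − 42.6) = 5977.4(T − 42.6)
6708.9 T = 254637 − 66972 = 187665
T ≈ 27.97 °C (positive, so assuming full melt was valid).

T_f ≈ 28.0 °C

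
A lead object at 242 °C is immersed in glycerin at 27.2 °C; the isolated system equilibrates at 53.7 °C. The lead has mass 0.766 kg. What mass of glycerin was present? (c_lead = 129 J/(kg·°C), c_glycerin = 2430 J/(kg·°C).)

m ≈ 0.289 kg

|Q_lead| = |Q_glycerin|:
0.766×129×(242 − 53.7) = m×2430×(53.7 − 27.2)
64395 m = 18607  ⇒  m ≈ 0.2889 kg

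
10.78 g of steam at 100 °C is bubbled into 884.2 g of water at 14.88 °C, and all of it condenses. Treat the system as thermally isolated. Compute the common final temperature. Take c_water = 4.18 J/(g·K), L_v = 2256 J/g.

Net heat exchanged in the isolated system is zero:
steam→water at 100 °C releases m L_v = 10.78·2256 = 24320; condensate cools 100→T: 10.78·4.18·(T − 100) = 45.06(T − 100); water warms: 884.2·4.18·(T − 14.88) = 3696(T − 14.88)
3741 T = 24320 + 4506 + 54996 = 83822
T ≈ 22.41 °C, under the boiling point, so the assumption holds.

T_f ≈ 22.4 °C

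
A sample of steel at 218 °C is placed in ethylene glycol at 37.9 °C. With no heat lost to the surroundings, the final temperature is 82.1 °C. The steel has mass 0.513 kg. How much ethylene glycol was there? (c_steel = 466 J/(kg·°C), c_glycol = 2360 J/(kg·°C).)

m ≈ 0.311 kg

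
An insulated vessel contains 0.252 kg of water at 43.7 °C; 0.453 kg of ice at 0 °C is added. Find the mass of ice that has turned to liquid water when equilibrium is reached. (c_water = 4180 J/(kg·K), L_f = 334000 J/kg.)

Cooling the water to 0 °C releases 0.252·4180·43.7 = 46032 J.
Fully melting the ice requires m_ice L_f = 0.453·334000 = 151302 J.
46032 J < 151302 J, so only part of the ice melts and the system sits at 0 °C.
Mass melted = 46032/334000 ≈ 0.1378 kg.

m_melted ≈ 0.138 kg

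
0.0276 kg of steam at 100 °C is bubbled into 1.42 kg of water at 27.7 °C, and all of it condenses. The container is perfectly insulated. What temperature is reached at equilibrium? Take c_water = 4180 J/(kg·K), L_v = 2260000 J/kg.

T_f ≈ 39.4 °C

Energy conservation, ΣQ = 0:
condense steam: −0.0276×2260000 = −62376; condensed water 100 °C→T: 115.37(T − 100); original water: 5935.6(T − 27.7)
6051 T = 62376 + 11537 + 164416 = 238329
T ≈ 39.39 °C, under the boiling point, so the assumption holds.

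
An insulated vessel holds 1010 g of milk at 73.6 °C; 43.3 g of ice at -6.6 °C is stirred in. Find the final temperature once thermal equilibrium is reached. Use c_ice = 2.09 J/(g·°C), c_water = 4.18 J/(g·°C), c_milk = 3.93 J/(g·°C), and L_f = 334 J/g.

Taking heat into each body as positive, Σ m c ΔT = 0:
warm ice to 0 °C: 43.3·2.09·(0 − (-6.6)) = 597.28; fusion: m_ice L_f = 43.3·334 = 14462; meltwater 0→T: 43.3·4.18·T = 180.99 T; milk: 3969.3(T − 73.6)
4150.3 T = 292140 − 15059 = 277081
T ≈ 66.76 °C (positive, so assuming full melt was valid).

T_f ≈ 66.8 °C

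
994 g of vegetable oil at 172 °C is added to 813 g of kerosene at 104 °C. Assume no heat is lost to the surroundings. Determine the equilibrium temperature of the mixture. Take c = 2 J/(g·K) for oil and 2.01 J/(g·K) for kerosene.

T_f ≈ 141.3 °C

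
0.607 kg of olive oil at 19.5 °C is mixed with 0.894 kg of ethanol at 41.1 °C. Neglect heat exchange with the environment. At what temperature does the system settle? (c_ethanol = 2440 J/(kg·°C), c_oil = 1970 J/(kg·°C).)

T_f ≈ 33.5 °C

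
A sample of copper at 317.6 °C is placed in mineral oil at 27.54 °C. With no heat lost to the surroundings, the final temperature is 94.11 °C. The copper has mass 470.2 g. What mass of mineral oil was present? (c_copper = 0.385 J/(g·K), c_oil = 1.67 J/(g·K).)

Heat lost by the copper = heat gained by the oil:
470.2·0.385·(317.6 − 94.11) = m·1.67·(94.11 − 27.54)
111.17 m = 40458  ⇒  m ≈ 363.9 g

m ≈ 364 g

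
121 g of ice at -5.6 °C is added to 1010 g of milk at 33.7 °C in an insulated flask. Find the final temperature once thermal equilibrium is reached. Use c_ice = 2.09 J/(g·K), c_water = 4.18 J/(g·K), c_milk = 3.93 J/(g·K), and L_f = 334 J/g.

Setting the total heat transfer to zero:
warm ice to 0 °C: 121×2.09×(0 − (-5.6)) = 1416.2
  fusion: m_ice L_f = 121×334 = 40414
  meltwater 0→T: 121×4.18×T = 505.78 T
  milk: 3969.3(T − 33.7)
4475.1 T = 133765 − 41830 = 91935
T ≈ 20.54 °C — above 0 °C, consistent with complete melting.

T_f ≈ 20.5 °C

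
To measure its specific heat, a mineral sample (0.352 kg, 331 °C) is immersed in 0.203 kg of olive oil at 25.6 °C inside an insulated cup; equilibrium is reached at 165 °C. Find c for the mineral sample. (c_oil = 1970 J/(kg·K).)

c ≈ 954 J/(kg·K)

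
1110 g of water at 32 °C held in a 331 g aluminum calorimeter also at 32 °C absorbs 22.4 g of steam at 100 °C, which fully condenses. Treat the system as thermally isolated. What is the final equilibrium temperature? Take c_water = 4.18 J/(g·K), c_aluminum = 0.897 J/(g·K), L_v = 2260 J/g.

Taking heat into each body as positive, Σ m c ΔT = 0:
condense steam: −22.4×2260 = −50624
  condensed water 100 °C→T: 93.63(T − 100)
  original water: 4639.8(T − 32)
  cup: 296.91(T − 32)
5030.3 T = 50624 + 9363.2 + 157975 = 217962
T ≈ 43.33 °C, under the boiling point, so the assumption holds.

T_f ≈ 43.3 °C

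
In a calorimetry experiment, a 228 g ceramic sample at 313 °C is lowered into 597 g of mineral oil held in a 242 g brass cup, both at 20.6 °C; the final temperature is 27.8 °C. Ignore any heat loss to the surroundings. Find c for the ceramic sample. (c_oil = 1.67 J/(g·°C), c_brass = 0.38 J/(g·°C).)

Let T be the final temperature. ΣQ_i = 0:
228×c×(27.8 − 313) + 597×1.67×(27.8 − 20.6) + 242×0.38×(27.8 − 20.6) = 0
-65026 c = -7840.4
c = -7840.4/-65026 ≈ 0.1206 J/(g·°C)

c ≈ 0.121 J/(g·°C)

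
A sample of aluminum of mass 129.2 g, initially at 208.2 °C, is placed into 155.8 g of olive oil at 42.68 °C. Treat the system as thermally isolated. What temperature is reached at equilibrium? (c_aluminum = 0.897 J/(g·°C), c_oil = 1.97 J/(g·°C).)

Setting the total heat transfer to zero:
129.2·0.897·(T − 208.2) + 155.8·1.97·(T − 42.68) = 0
115.89(T − 208.2) + 306.93(T − 42.68) = 0
(115.89 + 306.93) T = 115.89·208.2 + 306.93·42.68
T = 37228/422.82 ≈ 88.05 °C

T_f ≈ 88.0 °C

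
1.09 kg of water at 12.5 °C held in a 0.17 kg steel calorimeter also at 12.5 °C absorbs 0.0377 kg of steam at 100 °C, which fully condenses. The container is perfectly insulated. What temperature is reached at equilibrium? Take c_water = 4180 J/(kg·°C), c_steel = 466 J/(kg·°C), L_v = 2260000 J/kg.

Sum of m c ΔT and latent-heat terms is zero:
latent heat released on condensation: 0.0377×2260000 = 85202; condensed water 100 °C→T: 157.59(T − 100); water warms: 1.09×4180×(T − 12.5) = 4556.2(T − 12.5); steel cup: 0.17×466×(T − 12.5) = 79.22(T − 12.5)
4793 T = 85202 + 15759 + 57943 = 158903
T ≈ 33.15 °C, under the boiling point, so the assumption holds.

T_f ≈ 33.2 °C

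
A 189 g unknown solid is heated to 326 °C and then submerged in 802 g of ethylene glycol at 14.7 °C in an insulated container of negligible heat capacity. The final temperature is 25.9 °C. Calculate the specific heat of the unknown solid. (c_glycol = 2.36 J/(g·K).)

m_s c (T_s − T_f) = m_glycol c_glycol (T_f − T_0):
189·c·(326 − 25.9) = 802·2.36·(25.9 − 14.7)
56719 c = 21198  ⇒  c ≈ 0.3737 J/(g·K)

c ≈ 0.374 J/(g·K)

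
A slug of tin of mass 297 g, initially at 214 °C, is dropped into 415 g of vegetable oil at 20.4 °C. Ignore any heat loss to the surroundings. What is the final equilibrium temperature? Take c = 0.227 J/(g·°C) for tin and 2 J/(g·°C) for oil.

T_f ≈ 34.9 °C

Net heat exchanged in the isolated system is zero:
297×0.227×(T − 214) + 415×2×(T − 20.4) = 0
67.42(T − 214) + 830(T − 20.4) = 0
(67.42 + 830) T = 67.42×214 + 830×20.4
T ≈ 34.94 °C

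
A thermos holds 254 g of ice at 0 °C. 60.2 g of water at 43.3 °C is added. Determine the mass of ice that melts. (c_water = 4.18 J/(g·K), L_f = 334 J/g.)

m_melted ≈ 32.6 g

Cooling the water to 0 °C releases 60.2×4.18×43.3 = 10896 J.
To melt every bit of ice: 254×334 = 84836 J.
That's not enough to melt it all — equilibrium is at 0 °C with ice remaining.
Mass melted = 10896/334 ≈ 32.62 g.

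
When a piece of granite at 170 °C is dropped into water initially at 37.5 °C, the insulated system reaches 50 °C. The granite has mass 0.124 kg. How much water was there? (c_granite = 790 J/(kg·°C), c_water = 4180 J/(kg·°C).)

m ≈ 0.225 kg

Let T be the final temperature. ΣQ_i = 0:
0.124×790×(50 − 170) + m×4180×(50 − 37.5) = 0
52250 m = 11755
m = 11755/52250 ≈ 0.225 kg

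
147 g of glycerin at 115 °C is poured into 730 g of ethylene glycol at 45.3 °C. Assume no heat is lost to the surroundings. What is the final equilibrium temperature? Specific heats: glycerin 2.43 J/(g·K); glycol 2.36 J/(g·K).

T_f ≈ 57.3 °C

Energy conservation, ΣQ = 0:
147×2.43×(T − 115) + 730×2.36×(T − 45.3) = 0
(357.21 + 1722.8) T = 357.21×115 + 1722.8×45.3
T ≈ 57.27 °C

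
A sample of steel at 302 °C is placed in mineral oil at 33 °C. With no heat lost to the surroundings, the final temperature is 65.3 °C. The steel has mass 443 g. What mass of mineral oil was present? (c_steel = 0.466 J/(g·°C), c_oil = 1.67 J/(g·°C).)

m ≈ 906 g

Heat lost by the steel = heat gained by the oil:
443×0.466×(302 − 65.3) = m×1.67×(65.3 − 33)
53.94 m = 48864  ⇒  m ≈ 905.9 g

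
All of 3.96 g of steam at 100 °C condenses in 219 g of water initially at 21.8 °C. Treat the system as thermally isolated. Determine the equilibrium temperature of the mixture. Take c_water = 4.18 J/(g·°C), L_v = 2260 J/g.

Setting the total heat transfer to zero:
steam→water at 100 °C releases m L_v = 3.96·2260 = 8949.6; condensed water 100 °C→T: 16.55(T − 100); original water: 915.42(T − 21.8)
931.97 T = 8949.6 + 1655.3 + 19956 = 30561
T ≈ 32.79 °C, under the boiling point, so the assumption holds.

T_f ≈ 32.8 °C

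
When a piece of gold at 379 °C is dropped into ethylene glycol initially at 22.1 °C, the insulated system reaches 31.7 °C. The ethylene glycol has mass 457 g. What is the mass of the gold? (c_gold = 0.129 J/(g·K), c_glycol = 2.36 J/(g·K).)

Setting the total heat transfer to zero:
m·0.129·(31.7 − 379) + 457·2.36·(31.7 − 22.1) = 0
-44.8 m = -10354
m = -10354/-44.8 ≈ 231.1 g

m ≈ 231 g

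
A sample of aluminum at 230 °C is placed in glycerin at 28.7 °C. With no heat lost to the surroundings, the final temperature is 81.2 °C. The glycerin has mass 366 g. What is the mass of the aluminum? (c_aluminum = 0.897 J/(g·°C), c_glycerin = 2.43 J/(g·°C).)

m ≈ 350 g

Conservation of energy gives ΣQ = 0:
m×0.897×(81.2 − 230) + 366×2.43×(81.2 − 28.7) = 0
-133.47 m = -46692
m = -46692/-133.47 ≈ 349.8 g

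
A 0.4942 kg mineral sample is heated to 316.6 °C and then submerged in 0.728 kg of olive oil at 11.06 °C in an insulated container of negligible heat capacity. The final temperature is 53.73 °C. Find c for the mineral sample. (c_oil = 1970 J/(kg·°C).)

Setting the total heat transfer to zero:
0.4942·c·(53.73 − 316.6) + 0.728·1970·(53.73 − 11.06) = 0
-129.91 c = -61196
c = -61196/-129.91 ≈ 471.1 J/(kg·°C)

c ≈ 471 J/(kg·°C)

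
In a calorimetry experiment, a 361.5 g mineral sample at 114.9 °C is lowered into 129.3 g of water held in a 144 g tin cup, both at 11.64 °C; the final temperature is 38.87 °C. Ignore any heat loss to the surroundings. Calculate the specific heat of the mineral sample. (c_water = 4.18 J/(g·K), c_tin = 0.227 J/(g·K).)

c ≈ 0.568 J/(g·K)

Heat gained plus heat lost sum to zero:
361.5·c·(38.87 − 114.9) + 129.3·4.18·(38.87 − 11.64) + 144·0.227·(38.87 − 11.64) = 0
-27485 c = -15607
c = -15607/-27485 ≈ 0.5678 J/(g·K)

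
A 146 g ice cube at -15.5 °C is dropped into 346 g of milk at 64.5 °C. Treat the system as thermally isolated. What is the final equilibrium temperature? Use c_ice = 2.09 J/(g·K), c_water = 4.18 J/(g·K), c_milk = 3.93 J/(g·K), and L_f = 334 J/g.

T_f ≈ 17.4 °C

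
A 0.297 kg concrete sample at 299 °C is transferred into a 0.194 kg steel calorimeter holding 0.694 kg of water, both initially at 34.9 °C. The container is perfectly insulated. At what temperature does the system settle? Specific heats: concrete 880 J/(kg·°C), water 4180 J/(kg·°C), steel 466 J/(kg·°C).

T_f ≈ 56.1 °C

T_f = Σ m_i c_i T_i / Σ m_i c_i:
T_f = (261.36×299 + 2900.9×34.9 + 90.4×34.9) / (261.36 + 2900.9 + 90.4)
    = 182544 / 3252.7 ≈ 56.12 °C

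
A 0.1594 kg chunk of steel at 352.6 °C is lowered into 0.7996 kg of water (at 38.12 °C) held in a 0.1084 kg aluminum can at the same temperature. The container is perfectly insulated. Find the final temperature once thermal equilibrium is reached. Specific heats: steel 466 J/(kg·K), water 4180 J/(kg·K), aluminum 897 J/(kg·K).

Let T be the final temperature. ΣQ_i = 0:
0.1594*466*(T − 352.6) + 0.7996*4180*(T − 38.12) + 0.1084*897*(T − 38.12) = 0
3513.8 T = 157307
T ≈ 44.77 °C

T_f ≈ 44.8 °C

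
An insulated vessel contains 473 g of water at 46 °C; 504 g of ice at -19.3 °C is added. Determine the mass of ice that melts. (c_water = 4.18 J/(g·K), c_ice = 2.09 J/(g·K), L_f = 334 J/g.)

Water can give up m c ΔT = 473×4.18×46 = 90948 J before reaching 0 °C.
Of that, 504×2.09×19.3 = 20330 J goes to bring the ice to 0 °C, leaving 70619 J.
Fully melting the ice requires m_ice L_f = 504×334 = 168336 J.
Since 70619 < 168336 J, not all the ice melts; equilibrium is at 0 °C.
m_melted×334 = 70619  ⇒  m_melted ≈ 211.4 g.

m_melted ≈ 211 g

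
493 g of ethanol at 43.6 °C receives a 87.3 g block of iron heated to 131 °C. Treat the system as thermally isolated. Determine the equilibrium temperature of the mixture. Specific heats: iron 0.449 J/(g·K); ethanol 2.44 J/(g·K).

T_f ≈ 46.4 °C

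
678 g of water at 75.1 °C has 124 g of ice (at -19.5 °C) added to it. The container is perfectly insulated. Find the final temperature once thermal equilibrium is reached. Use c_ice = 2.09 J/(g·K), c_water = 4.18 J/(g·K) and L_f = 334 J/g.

Energy conservation, ΣQ = 0:
ice -19.5→0 °C: 124×2.09×19.5 = 5053.6
  latent heat to melt: 124×334 = 41416
  meltwater 0→T: 124×4.18×T = 518.32 T
  water: 2834(T − 75.1)
3352.4 T = 212836 − 46470 = 166367
T ≈ 49.63 °C — above 0 °C, consistent with complete melting.

T_f ≈ 49.6 °C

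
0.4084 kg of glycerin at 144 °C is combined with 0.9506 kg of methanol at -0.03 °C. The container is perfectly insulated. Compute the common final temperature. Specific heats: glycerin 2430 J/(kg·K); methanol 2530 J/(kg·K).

Net heat exchanged in the isolated system is zero:
0.4084*2430*(T − 144) + 0.9506*2530*(T − (-0.03)) = 0
992.41(T − 144) + 2405(T − (-0.03)) = 0
3397.4 T = 142835
T = 142835 / 3397.4 = 42 °C

T_f ≈ 42.0 °C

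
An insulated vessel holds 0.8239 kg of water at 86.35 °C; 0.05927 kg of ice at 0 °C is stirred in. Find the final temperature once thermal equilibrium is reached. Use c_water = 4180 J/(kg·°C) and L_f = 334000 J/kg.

Sum of m c ΔT and latent-heat terms is zero:
fusion: m_ice L_f = 0.05927·334000 = 19796; meltwater 0→T: 0.05927·4180·T = 247.75 T; water: 3443.9(T − 86.35)
3691.7 T = 297381 − 19796 = 277585
T ≈ 75.19 °C. Since T > 0 °C, the all-ice-melts assumption holds.

T_f ≈ 75.2 °C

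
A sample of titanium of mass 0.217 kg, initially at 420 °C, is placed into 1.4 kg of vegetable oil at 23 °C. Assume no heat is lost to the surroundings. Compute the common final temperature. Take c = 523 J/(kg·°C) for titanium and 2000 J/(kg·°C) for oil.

Net heat exchanged in the isolated system is zero:
0.217×523×(T − 420) + 1.4×2000×(T − 23) = 0
113.49(T − 420) + 2800(T − 23) = 0
2913.5 T = 112066
T = 112066/2913.5 ≈ 38.46 °C

T_f ≈ 38.5 °C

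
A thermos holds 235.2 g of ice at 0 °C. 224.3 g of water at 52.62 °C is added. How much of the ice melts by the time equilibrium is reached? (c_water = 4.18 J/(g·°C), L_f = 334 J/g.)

m_melted ≈ 148 g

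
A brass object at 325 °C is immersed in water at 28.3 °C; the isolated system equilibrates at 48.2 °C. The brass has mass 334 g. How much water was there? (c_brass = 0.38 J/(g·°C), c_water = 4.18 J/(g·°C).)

Heat lost by the brass = heat gained by the water:
334·0.38·(325 − 48.2) = m·4.18·(48.2 − 28.3)
83.18 m = 35131  ⇒  m ≈ 422.3 g

m ≈ 422 g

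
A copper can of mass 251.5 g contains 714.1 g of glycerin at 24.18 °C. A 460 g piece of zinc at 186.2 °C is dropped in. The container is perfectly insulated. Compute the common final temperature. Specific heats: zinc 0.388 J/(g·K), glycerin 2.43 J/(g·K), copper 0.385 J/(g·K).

Taking heat into each body as positive, Σ m c ΔT = 0:
460·0.388·(T − 186.2) + 714.1·2.43·(T − 24.18) + 251.5·0.385·(T − 24.18) = 0
178.48(T − 186.2) + 1735.3(T − 24.18) + 96.83(T − 24.18) = 0
(178.48 + 1735.3 + 96.83) T = 178.48·186.2 + 1735.3·24.18 + 96.83·24.18
T = 77533/2010.6 ≈ 38.56 °C

T_f ≈ 38.6 °C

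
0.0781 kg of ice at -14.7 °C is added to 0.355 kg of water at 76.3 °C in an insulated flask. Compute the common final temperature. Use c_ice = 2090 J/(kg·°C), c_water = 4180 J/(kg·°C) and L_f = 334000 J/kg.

Taking heat into each body as positive, Σ m c ΔT = 0:
warm ice to 0 °C: 0.0781×2090×(0 − (-14.7)) = 2399.5
  fusion: m_ice L_f = 0.0781×334000 = 26085
  warm the meltwater: 326.46 T
  water cools: 0.355×4180×(T − 76.3) = 1483.9(T − 76.3)
1810.4 T = 113222 − 28485 = 84737
T ≈ 46.81 °C (positive, so assuming full melt was valid).

T_f ≈ 46.8 °C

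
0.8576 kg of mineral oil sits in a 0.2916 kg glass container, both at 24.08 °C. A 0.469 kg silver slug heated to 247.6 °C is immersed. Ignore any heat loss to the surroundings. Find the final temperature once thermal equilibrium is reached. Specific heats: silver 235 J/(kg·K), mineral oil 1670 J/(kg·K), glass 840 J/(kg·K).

T_f ≈ 37.9 °C

Conservation of energy gives ΣQ = 0:
0.469×235×(T − 247.6) + 0.8576×1670×(T − 24.08) + 0.2916×840×(T − 24.08) = 0
110.21(T − 247.6) + 1432.2(T − 24.08) + 244.94(T − 24.08) = 0
(110.21 + 1432.2 + 244.94) T = 110.21×247.6 + 1432.2×24.08 + 244.94×24.08
T = 67675 / 1787.4 = 37.9 °C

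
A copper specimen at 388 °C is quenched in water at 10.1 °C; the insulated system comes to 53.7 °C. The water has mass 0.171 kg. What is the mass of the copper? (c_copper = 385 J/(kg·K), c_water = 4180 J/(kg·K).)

Energy conservation, ΣQ = 0:
m·385·(53.7 − 388) + 0.171·4180·(53.7 − 10.1) = 0
-128706 m = -31164
m = -31164/-128706 ≈ 0.2421 kg

m ≈ 0.242 kg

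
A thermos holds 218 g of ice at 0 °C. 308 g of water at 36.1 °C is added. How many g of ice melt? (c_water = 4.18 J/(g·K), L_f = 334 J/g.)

m_melted ≈ 139 g

Heat available from the water dropping to 0 °C: 308×4.18×36.1 = 46477 J.
Melting all 218 g of ice would need 218×334 = 72812 J.
46477 J < 72812 J, so only part of the ice melts and the system sits at 0 °C.
m_melt = 46477 / L_f = 139.2 g.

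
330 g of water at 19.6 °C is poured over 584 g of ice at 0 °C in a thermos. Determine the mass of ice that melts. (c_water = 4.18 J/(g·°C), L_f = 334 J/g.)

m_melted ≈ 80.9 g

Cooling the water to 0 °C releases 330·4.18·19.6 = 27036 J.
Fully melting the ice requires m_ice L_f = 584·334 = 195056 J.
27036 J < 195056 J, so only part of the ice melts and the system sits at 0 °C.
m_melted·334 = 27036  ⇒  m_melted ≈ 80.95 g.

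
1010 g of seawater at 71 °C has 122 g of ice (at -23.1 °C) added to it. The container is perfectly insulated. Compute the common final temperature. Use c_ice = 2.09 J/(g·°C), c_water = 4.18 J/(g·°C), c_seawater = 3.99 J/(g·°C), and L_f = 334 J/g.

Sum of m c ΔT and latent-heat terms is zero:
ice -23.1→0 °C: 122·2.09·23.1 = 5890; latent heat to melt: 122·334 = 40748; warm the meltwater: 509.96 T; seawater: 4029.9(T − 71)
4539.9 T = 286123 − 46638 = 239485
T ≈ 52.75 °C (positive, so assuming full melt was valid).

T_f ≈ 52.8 °C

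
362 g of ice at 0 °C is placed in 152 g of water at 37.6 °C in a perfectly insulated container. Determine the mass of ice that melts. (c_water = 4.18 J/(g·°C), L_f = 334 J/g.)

Heat available from the water dropping to 0 °C: 152·4.18·37.6 = 23890 J.
To melt every bit of ice: 362·334 = 120908 J.
Since 23890 < 120908 J, not all the ice melts; equilibrium is at 0 °C.
m_melt = 23890 / L_f = 71.53 g.

m_melted ≈ 71.5 g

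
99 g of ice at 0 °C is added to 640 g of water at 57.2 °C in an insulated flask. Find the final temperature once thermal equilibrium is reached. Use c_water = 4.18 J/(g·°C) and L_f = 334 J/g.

T_f ≈ 38.8 °C

Energy conservation, ΣQ = 0:
latent heat to melt: 99·334 = 33066; meltwater 0→T: 99·4.18·T = 413.82 T; water: 2675.2(T − 57.2)
3089 T = 153021 − 33066 = 119955
T ≈ 38.83 °C (positive, so assuming full melt was valid).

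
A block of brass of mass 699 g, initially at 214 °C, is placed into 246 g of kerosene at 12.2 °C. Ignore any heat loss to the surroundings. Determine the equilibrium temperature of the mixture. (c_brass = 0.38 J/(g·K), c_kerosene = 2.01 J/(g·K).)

T_f ≈ 82.7 °C

Heat gained plus heat lost sum to zero:
699×0.38×(T − 214) + 246×2.01×(T − 12.2) = 0
(265.62 + 494.46) T = 265.62×214 + 494.46×12.2
T = 62875/760.08 ≈ 82.72 °C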